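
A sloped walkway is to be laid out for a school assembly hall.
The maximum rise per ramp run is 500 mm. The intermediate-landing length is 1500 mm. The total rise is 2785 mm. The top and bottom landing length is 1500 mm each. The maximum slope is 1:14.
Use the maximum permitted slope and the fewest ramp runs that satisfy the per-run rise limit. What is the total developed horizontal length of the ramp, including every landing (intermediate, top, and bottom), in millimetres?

49490 mm

At most 500 each: 2785/500 = 5.57, giving 6 ramp runs. That means 5 intermediate landings.
Ramp run (horizontal) at 1:14: 2785 × 14 = 38990 mm.
5 intermediate landings contribute 5 × 1500 = 7500 mm.
Top and bottom landings: 2 × 1500 = 3000 mm.
Total = 38990 + 7500 + 3000 = 49490 mm.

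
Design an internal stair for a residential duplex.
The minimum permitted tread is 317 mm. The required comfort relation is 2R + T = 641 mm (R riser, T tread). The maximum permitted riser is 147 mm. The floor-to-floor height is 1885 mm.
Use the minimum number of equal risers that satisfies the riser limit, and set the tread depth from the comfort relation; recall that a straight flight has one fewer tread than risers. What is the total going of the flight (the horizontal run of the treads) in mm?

1885 / 147 = 12.823 → round up to 13 risers.
Each riser is 1885/13 = 145 mm (≤ 147 mm).
From 2R + T = 641: T = 641 − 290 = 351 mm.
Treads = 13 − 1 = 12; going = 12 × 351 = 4212 mm.

4212 mm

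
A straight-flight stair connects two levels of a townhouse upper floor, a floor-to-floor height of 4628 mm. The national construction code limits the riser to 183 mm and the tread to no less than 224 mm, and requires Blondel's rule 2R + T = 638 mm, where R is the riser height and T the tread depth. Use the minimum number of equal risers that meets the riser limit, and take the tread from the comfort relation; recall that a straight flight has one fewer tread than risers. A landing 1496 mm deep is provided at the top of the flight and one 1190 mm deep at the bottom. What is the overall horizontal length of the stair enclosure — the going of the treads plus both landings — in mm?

⌈4628/183⌉ = 26 risers.
Each riser is 4628/26 = 178 mm (≤ 183 mm).
T = 638 − 2·178 = 282 mm, which satisfies the 224 mm minimum.
Going = (26 − 1) × 282 = 7050 mm.
Add landings: 7050 + 1496 + 1190 = 9736 mm.

9736 mm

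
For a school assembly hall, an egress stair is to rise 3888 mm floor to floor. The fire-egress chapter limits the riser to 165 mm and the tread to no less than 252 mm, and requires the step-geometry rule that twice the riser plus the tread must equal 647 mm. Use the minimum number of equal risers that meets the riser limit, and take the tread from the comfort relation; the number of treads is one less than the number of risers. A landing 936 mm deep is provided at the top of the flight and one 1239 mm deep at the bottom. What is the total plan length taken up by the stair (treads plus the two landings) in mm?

3888 / 165 = 23.56, so 24 risers are needed.
Riser R = 3888 / 24 = 162 mm, within the 165 mm limit.
From 2R + T = 647: T = 647 − 324 = 323 mm.
Going = (24 − 1) × 323 = 7429 mm.
Add landings: 7429 + 936 + 1239 = 9604 mm.

9604 mm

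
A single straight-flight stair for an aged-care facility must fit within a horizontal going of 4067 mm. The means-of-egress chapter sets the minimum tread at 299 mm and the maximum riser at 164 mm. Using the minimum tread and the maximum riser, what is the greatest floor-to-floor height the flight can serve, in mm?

4067 / 299 = 13.60, so 13 treads fit.
Risers = treads + 1 = 14.
Maximum height = 14 × 164 = 2296 mm.

2296 mm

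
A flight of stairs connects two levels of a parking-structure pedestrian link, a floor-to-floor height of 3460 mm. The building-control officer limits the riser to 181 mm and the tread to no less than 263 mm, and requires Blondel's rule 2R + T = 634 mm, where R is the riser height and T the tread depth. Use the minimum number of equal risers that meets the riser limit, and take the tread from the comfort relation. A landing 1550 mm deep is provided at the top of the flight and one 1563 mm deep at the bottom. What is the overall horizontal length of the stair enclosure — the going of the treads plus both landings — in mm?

3460 / 181 = 19.116 → round up to 20 risers.
R = 3460 ÷ 20 = 173 mm.
Tread T = 634 − 2 × 173 = 288 mm (≥ 263 mm).
20 risers give 19 treads; going = 19 × 288 = 5472 mm.
Add landings: 5472 + 1550 + 1563 = 8585 mm.

8585 mm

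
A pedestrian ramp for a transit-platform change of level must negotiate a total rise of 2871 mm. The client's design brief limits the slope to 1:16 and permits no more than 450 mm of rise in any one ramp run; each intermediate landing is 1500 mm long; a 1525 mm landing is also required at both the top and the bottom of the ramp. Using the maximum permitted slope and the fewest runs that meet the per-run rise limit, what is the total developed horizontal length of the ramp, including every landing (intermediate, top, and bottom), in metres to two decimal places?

2871 / 450 = 6.38, so 7 ramp runs are needed. That means 6 intermediate landings.
Ramp run (horizontal) at 1:16: 2871 × 16 = 45936 mm.
6 intermediate landings contribute 6 × 1500 = 9000 mm.
Top and bottom landings: 2 × 1525 = 3050 mm.
Total = 45936 + 9000 + 3050 = 57986 mm.
= 57.99 m.

57.99 m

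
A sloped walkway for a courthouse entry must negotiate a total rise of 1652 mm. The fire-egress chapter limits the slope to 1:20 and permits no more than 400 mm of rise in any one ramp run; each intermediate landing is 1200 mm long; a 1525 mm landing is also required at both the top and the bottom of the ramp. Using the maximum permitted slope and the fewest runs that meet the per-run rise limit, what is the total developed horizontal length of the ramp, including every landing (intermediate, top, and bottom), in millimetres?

1652 / 400 = 4.130 → round up to 5 ramp runs. That means 4 intermediate landings.
Ramp run (horizontal) at 1:20: 1652 × 20 = 33040 mm.
4 intermediate landings contribute 4 × 1200 = 4800 mm.
Top and bottom landings: 2 × 1525 = 3050 mm.
Total = 33040 + 4800 + 3050 = 40890 mm.

40890 mm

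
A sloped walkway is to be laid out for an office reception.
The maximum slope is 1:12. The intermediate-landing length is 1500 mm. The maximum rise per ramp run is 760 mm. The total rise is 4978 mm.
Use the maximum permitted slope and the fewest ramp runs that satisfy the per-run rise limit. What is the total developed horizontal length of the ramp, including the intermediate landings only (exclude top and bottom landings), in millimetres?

At most 760 each: 4978/760 = 6.55, giving 7 ramp runs. That means 6 intermediate landings.
Horizontal run for 4978 mm of rise at 1:12 is 4978 × 12 = 59736 mm.
6 intermediate landings contribute 6 × 1500 = 9000 mm.
Developed length = 59736 + 9000 = 68736 mm.

68736 mm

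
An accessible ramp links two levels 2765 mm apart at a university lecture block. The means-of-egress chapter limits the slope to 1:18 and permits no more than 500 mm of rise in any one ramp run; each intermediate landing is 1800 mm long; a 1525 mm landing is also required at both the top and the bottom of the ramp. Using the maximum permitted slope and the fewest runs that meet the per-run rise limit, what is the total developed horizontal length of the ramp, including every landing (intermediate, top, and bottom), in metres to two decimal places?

2765 / 500 = 5.530 → round up to 6 ramp runs. That means 5 intermediate landings.
Horizontal run for 2765 mm of rise at 1:18 is 2765 × 18 = 49770 mm.
Intermediate landings: 5 × 1800 = 9000 mm.
Top and bottom landings: 2 × 1525 = 3050 mm.
Total = 49770 + 9000 + 3050 = 61820 mm.
= 61.82 m.

61.82 m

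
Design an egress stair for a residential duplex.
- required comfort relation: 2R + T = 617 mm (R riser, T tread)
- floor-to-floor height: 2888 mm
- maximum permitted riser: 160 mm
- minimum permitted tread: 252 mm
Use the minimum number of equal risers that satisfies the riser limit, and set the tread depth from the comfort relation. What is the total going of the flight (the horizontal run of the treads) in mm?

5634 mm

At most 160 each: 2888/160 = 18.05, giving 19 risers.
Riser R = 2888 / 19 = 152 mm, within the 160 mm limit.
T = 617 − 2·152 = 313 mm, which satisfies the 252 mm minimum.
19 risers give 18 treads; going = 18 × 313 = 5634 mm.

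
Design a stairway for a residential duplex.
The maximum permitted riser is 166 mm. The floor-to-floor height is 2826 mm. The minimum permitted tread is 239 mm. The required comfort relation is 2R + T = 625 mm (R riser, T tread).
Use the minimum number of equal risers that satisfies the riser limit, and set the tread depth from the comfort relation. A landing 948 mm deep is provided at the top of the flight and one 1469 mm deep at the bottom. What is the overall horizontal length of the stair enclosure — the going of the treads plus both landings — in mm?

2826 / 166 = 17.02, so 18 risers are needed.
Riser R = 2826 / 18 = 157 mm, within the 166 mm limit.
From 2R + T = 625: T = 625 − 314 = 311 mm.
Treads = 18 − 1 = 17; going = 17 × 311 = 5287 mm.
Enclosure = 5287 + 948 + 1469 = 7704 mm.

7704 mm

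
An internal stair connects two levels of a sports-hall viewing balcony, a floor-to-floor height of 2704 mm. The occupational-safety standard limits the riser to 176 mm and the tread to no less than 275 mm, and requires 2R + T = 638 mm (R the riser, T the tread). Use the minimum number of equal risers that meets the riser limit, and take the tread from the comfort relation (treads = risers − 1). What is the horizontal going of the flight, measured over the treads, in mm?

⌈2704/176⌉ = 16 risers.
Riser R = 2704 / 16 = 169 mm, within the 176 mm limit.
T = 638 − 2·169 = 300 mm, which satisfies the 275 mm minimum.
16 risers give 15 treads; going = 15 × 300 = 4500 mm.

4500 mm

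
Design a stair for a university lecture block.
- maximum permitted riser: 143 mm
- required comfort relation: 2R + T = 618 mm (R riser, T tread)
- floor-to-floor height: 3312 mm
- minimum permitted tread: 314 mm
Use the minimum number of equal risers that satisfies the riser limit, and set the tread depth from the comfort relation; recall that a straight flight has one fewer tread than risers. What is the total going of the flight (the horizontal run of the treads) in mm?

3312 / 143 = 23.16, so 24 risers are needed.
R = 3312 ÷ 24 = 138 mm.
Tread T = 618 − 2 × 138 = 342 mm (≥ 314 mm).
24 risers give 23 treads; going = 23 × 342 = 7866 mm.

7866 mm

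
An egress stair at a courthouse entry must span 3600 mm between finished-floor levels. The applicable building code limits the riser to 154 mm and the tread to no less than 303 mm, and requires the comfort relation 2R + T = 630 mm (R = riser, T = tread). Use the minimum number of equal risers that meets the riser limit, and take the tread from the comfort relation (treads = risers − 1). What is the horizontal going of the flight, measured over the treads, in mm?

3600 / 154 = 23.38, so 24 risers are needed.
R = 3600 ÷ 24 = 150 mm.
Tread T = 630 − 2 × 150 = 330 mm (≥ 303 mm).
Going = (24 − 1) × 330 = 7590 mm.

7590 mm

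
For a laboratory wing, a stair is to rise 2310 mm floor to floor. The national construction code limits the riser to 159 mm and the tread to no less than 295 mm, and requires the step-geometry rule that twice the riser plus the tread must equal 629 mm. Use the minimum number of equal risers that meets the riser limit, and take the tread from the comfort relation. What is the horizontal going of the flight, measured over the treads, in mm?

⌈2310/159⌉ = 15 risers.
Each riser is 2310/15 = 154 mm (≤ 159 mm).
T = 629 − 2·154 = 321 mm, which satisfies the 295 mm minimum.
Treads = 15 − 1 = 14; going = 14 × 321 = 4494 mm.

4494 mm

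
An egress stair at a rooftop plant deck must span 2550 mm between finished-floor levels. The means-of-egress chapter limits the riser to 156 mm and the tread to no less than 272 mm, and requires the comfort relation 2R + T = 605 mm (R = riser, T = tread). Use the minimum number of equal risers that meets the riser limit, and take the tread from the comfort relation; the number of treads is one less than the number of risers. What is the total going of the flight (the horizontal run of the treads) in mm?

4880 mm

⌈2550/156⌉ = 17 risers.
Riser R = 2550 / 17 = 150 mm, within the 156 mm limit.
T = 605 − 2·150 = 305 mm, which satisfies the 272 mm minimum.
Treads = 17 − 1 = 16; going = 16 × 305 = 4880 mm.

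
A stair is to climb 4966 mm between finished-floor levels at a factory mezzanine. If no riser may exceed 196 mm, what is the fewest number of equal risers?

⌈4966/196⌉ = 26 risers.

26 risers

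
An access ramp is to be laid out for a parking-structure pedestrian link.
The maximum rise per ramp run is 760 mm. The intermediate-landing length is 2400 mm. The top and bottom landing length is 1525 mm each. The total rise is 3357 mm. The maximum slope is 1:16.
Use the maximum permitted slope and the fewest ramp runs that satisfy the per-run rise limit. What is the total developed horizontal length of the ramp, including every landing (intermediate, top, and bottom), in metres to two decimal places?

⌈3357/760⌉ = 5 ramp runs. That means 4 intermediate landings.
Horizontal run for 3357 mm of rise at 1:16 is 3357 × 16 = 53712 mm.
4 intermediate landings contribute 4 × 2400 = 9600 mm.
Top and bottom landings: 2 × 1525 = 3050 mm.
Total = 53712 + 9600 + 3050 = 66362 mm.
= 66.36 m.

66.36 m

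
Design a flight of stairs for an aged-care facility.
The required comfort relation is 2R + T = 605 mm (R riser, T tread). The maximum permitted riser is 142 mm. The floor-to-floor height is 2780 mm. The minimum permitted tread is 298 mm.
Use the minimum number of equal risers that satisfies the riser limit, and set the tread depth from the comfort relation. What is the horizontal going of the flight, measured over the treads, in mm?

At most 142 each: 2780/142 = 19.58, giving 20 risers.
Riser R = 2780 / 20 = 139 mm, within the 142 mm limit.
T = 605 − 2·139 = 327 mm, which satisfies the 298 mm minimum.
Treads = 20 − 1 = 19; going = 19 × 327 = 6213 mm.

6213 mm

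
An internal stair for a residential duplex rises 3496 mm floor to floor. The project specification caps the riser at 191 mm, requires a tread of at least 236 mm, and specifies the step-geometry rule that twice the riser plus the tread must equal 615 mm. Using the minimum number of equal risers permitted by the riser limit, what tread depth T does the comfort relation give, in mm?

247 mm

At most 191 each: 3496/191 = 18.30, giving 19 risers.
Riser R = 3496 / 19 = 184 mm, within the 191 mm limit.
Tread T = 615 − 2 × 184 = 247 mm (≥ 236 mm).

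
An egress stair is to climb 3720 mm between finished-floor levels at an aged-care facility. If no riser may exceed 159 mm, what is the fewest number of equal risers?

⌈3720/159⌉ = 24 risers.

24 risers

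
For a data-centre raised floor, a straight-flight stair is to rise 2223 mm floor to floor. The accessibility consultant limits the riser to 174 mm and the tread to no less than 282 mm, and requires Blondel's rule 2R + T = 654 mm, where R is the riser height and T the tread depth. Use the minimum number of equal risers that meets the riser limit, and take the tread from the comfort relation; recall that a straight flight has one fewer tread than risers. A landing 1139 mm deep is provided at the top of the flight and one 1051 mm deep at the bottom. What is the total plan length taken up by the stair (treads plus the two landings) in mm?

⌈2223/174⌉ = 13 risers.
Riser R = 2223 / 13 = 171 mm, within the 174 mm limit.
Tread T = 654 − 2 × 171 = 312 mm (≥ 282 mm).
Treads = 13 − 1 = 12; going = 12 × 312 = 3744 mm.
Add landings: 3744 + 1139 + 1051 = 5934 mm.

5934 mm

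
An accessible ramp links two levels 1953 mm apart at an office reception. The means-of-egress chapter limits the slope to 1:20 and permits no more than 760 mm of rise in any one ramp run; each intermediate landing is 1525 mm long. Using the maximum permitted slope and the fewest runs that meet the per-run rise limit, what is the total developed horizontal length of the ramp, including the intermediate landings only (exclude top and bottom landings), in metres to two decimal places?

⌈1953/760⌉ = 3 ramp runs. That means 2 intermediate landings.
Horizontal run for 1953 mm of rise at 1:20 is 1953 × 20 = 39060 mm.
Intermediate landings: 2 × 1525 = 3050 mm.
Developed length = 39060 + 3050 = 42110 mm.
= 42.11 m.

42.11 m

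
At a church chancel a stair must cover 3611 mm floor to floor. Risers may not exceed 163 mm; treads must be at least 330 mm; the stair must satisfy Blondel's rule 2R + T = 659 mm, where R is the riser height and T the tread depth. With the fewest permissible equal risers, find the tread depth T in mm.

⌈3611/163⌉ = 23 risers.
R = 3611 ÷ 23 = 157 mm.
Tread T = 659 − 2 × 157 = 345 mm (≥ 330 mm).

345 mm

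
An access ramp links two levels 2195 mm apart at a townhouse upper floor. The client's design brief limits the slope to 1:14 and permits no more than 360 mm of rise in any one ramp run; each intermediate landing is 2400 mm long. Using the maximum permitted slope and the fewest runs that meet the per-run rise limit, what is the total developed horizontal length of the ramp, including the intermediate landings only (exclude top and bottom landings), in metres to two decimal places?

At most 360 each: 2195/360 = 6.10, giving 7 ramp runs. That means 6 intermediate landings.
Horizontal run for 2195 mm of rise at 1:14 is 2195 × 14 = 30730 mm.
Intermediate landings: 6 × 2400 = 14400 mm.
Developed length = 30730 + 14400 = 45130 mm.
= 45.13 m.

45.13 m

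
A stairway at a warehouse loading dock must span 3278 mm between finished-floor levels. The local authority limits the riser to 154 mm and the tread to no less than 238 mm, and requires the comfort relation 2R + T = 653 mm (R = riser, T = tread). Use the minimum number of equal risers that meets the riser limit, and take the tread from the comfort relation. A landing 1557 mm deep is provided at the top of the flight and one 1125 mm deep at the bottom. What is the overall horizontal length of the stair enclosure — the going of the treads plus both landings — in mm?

10137 mm

3278 / 154 = 21.29, so 22 risers are needed.
Each riser is 3278/22 = 149 mm (≤ 154 mm).
T = 653 − 2·149 = 355 mm, which satisfies the 238 mm minimum.
Treads = 22 − 1 = 21; going = 21 × 355 = 7455 mm.
Enclosure = 7455 + 1557 + 1125 = 10137 mm.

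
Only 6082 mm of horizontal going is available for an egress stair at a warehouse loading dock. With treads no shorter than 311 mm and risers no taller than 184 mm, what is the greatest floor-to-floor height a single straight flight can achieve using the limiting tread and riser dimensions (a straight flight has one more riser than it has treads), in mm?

Treads that fit: ⌊6082 / 311⌋ = 19.
Risers = treads + 1 = 20.
Maximum height = 20 × 184 = 3680 mm.

3680 mm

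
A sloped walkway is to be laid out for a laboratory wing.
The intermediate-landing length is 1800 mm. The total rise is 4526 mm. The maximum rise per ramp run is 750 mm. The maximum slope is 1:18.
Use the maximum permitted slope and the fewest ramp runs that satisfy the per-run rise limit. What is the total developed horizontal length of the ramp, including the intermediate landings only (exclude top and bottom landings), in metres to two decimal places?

⌈4526/750⌉ = 7 ramp runs. That means 6 intermediate landings.
Horizontal run for 4526 mm of rise at 1:18 is 4526 × 18 = 81468 mm.
6 intermediate landings contribute 6 × 1800 = 10800 mm.
Developed length = 81468 + 10800 = 92268 mm.
= 92.27 m.

92.27 m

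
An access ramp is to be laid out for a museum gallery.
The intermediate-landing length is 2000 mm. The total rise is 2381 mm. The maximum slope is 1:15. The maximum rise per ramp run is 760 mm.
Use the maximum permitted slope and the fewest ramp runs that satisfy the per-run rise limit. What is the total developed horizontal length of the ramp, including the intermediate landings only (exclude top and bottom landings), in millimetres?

41715 mm

2381 / 760 = 3.133 → round up to 4 ramp runs. That means 3 intermediate landings.
Ramp run (horizontal) at 1:15: 2381 × 15 = 35715 mm.
Intermediate landings: 3 × 2000 = 6000 mm.
Total developed length = 35715 + 6000 = 41715 mm.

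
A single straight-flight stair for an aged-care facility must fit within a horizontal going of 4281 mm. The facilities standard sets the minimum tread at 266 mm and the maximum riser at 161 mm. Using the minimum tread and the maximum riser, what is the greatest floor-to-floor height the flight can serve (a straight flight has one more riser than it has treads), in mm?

2737 mm

4281 / 266 = 16.09, so 16 treads fit.
Risers = treads + 1 = 17.
Maximum height = 17 × 161 = 2737 mm.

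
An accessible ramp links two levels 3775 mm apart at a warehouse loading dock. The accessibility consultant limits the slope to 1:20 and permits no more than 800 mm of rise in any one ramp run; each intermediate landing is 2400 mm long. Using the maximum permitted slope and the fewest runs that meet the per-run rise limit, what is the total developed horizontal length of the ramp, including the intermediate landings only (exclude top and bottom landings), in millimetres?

3775 / 800 = 4.72, so 5 ramp runs are needed. That means 4 intermediate landings.
Ramp run (horizontal) at 1:20: 3775 × 20 = 75500 mm.
4 intermediate landings contribute 4 × 2400 = 9600 mm.
Total developed length = 75500 + 9600 = 85100 mm.

85100 mm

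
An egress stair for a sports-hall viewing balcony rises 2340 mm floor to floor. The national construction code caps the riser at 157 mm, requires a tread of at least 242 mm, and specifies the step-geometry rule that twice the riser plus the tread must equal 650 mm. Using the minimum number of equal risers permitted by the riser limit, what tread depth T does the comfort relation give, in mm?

⌈2340/157⌉ = 15 risers.
R = 2340 ÷ 15 = 156 mm.
Tread T = 650 − 2 × 156 = 338 mm (≥ 242 mm).

338 mm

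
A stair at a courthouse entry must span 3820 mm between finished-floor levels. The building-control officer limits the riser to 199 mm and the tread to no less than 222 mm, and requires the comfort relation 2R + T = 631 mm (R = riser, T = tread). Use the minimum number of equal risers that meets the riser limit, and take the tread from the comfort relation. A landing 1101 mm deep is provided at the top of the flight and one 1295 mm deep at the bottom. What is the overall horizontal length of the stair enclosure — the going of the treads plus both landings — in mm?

⌈3820/199⌉ = 20 risers.
R = 3820 ÷ 20 = 191 mm.
From 2R + T = 631: T = 631 − 382 = 249 mm.
Treads = 20 − 1 = 19; going = 19 × 249 = 4731 mm.
Add landings: 4731 + 1101 + 1295 = 7127 mm.

7127 mm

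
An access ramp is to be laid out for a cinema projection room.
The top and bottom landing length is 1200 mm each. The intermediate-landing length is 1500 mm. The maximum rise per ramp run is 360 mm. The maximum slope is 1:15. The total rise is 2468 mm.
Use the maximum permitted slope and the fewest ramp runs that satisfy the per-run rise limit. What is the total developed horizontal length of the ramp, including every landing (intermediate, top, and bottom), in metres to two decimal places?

48.42 m

2468 / 360 = 6.856 → round up to 7 ramp runs. That means 6 intermediate landings.
Ramp run (horizontal) at 1:15: 2468 × 15 = 37020 mm.
Intermediate landings: 6 × 1500 = 9000 mm.
Top and bottom landings: 2 × 1200 = 2400 mm.
Total = 37020 + 9000 + 2400 = 48420 mm.
= 48.42 m.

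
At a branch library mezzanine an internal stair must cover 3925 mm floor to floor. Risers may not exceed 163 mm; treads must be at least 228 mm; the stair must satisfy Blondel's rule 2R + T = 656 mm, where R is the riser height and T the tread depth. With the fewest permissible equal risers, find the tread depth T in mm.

3925 / 163 = 24.080 → round up to 25 risers.
Riser R = 3925 / 25 = 157 mm, within the 163 mm limit.
From 2R + T = 656: T = 656 − 314 = 342 mm.

342 mm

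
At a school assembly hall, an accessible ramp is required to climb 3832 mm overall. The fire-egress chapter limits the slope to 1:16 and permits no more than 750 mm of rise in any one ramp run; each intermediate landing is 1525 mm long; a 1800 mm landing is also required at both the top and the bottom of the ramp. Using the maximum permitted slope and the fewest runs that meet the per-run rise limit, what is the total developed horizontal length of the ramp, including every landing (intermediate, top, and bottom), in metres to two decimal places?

72.54 m

3832 / 750 = 5.11, so 6 ramp runs are needed. That means 5 intermediate landings.
Ramp run (horizontal) at 1:16: 3832 × 16 = 61312 mm.
Intermediate landings: 5 × 1525 = 7625 mm.
Top and bottom landings: 2 × 1800 = 3600 mm.
Total = 61312 + 7625 + 3600 = 72537 mm.
= 72.54 m.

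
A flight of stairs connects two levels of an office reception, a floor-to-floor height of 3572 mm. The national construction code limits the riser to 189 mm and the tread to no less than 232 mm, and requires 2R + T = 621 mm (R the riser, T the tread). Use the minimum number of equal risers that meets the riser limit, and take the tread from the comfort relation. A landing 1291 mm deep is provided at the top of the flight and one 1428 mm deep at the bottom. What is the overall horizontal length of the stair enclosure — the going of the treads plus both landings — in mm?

7129 mm

At most 189 each: 3572/189 = 18.90, giving 19 risers.
R = 3572 ÷ 19 = 188 mm.
Tread T = 621 − 2 × 188 = 245 mm (≥ 232 mm).
Going = (19 − 1) × 245 = 4410 mm.
Add landings: 4410 + 1291 + 1428 = 7129 mm.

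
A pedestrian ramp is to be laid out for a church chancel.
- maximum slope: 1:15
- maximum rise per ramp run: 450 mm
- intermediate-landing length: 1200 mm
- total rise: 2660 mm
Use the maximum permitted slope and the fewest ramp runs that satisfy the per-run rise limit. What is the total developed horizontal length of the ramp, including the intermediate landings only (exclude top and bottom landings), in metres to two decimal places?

45.90 m

2660 / 450 = 5.911 → round up to 6 ramp runs. That means 5 intermediate landings.
Horizontal run for 2660 mm of rise at 1:15 is 2660 × 15 = 39900 mm.
Intermediate landings: 5 × 1200 = 6000 mm.
Total developed length = 39900 + 6000 = 45900 mm.
= 45.90 m.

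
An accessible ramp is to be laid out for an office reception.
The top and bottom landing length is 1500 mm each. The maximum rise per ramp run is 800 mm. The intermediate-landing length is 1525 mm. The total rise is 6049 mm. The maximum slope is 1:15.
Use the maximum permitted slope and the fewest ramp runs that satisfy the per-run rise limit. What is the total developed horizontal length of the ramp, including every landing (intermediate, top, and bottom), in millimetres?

⌈6049/800⌉ = 8 ramp runs. That means 7 intermediate landings.
Ramp run (horizontal) at 1:15: 6049 × 15 = 90735 mm.
Intermediate landings: 7 × 1525 = 10675 mm.
Top and bottom landings: 2 × 1500 = 3000 mm.
Total = 90735 + 10675 + 3000 = 104410 mm.

104410 mm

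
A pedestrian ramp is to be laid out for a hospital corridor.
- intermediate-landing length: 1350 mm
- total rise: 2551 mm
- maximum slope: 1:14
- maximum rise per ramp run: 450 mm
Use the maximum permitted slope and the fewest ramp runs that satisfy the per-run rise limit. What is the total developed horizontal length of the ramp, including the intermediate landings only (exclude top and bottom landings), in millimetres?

2551 / 450 = 5.669 → round up to 6 ramp runs. That means 5 intermediate landings.
Horizontal run for 2551 mm of rise at 1:14 is 2551 × 14 = 35714 mm.
5 intermediate landings contribute 5 × 1350 = 6750 mm.
Developed length = 35714 + 6750 = 42464 mm.

42464 mm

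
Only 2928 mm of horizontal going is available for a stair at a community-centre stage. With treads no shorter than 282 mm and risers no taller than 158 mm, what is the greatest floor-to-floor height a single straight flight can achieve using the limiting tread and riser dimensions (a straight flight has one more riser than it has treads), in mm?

Treads that fit: ⌊2928 / 282⌋ = 10.
Risers = treads + 1 = 11.
Maximum height = 11 × 158 = 1738 mm.

1738 mm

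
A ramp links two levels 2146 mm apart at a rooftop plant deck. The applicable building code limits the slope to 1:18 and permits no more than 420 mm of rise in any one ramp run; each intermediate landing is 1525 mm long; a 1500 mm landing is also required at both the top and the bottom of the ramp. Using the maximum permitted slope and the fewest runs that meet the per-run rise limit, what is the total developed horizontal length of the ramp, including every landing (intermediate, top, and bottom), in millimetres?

49253 mm

⌈2146/420⌉ = 6 ramp runs. That means 5 intermediate landings.
Horizontal run for 2146 mm of rise at 1:18 is 2146 × 18 = 38628 mm.
5 intermediate landings contribute 5 × 1525 = 7625 mm.
Top and bottom landings: 2 × 1500 = 3000 mm.
Total = 38628 + 7625 + 3000 = 49253 mm.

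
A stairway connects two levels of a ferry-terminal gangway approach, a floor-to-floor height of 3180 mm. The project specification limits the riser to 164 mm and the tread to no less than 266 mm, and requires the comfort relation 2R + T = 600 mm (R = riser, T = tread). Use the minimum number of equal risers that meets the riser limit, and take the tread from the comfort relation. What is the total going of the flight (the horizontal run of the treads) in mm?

5358 mm

⌈3180/164⌉ = 20 risers.
R = 3180 ÷ 20 = 159 mm.
From 2R + T = 600: T = 600 − 318 = 282 mm.
Going = (20 − 1) × 282 = 5358 mm.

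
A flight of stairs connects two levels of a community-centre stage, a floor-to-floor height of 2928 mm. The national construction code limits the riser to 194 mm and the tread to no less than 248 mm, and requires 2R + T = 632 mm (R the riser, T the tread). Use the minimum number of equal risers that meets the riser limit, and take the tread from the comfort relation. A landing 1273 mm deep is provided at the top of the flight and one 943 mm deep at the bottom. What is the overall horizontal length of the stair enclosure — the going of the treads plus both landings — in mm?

2928 / 194 = 15.09, so 16 risers are needed.
Riser R = 2928 / 16 = 183 mm, within the 194 mm limit.
T = 632 − 2·183 = 266 mm, which satisfies the 248 mm minimum.
Treads = 16 − 1 = 15; going = 15 × 266 = 3990 mm.
Enclosure = 3990 + 1273 + 943 = 6206 mm.

6206 mm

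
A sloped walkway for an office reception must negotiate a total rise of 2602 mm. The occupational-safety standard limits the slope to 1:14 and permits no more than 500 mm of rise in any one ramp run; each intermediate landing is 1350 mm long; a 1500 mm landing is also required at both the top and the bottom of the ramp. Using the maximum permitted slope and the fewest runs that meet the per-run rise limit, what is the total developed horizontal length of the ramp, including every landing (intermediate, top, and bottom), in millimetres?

At most 500 each: 2602/500 = 5.20, giving 6 ramp runs. That means 5 intermediate landings.
Ramp run (horizontal) at 1:14: 2602 × 14 = 36428 mm.
5 intermediate landings contribute 5 × 1350 = 6750 mm.
Top and bottom landings: 2 × 1500 = 3000 mm.
Total = 36428 + 6750 + 3000 = 46178 mm.

46178 mm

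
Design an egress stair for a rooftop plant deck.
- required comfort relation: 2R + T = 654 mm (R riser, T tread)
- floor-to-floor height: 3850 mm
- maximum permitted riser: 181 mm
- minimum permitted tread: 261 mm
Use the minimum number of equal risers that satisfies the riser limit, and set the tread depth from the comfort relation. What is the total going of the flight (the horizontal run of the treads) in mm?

6384 mm

⌈3850/181⌉ = 22 risers.
Riser R = 3850 / 22 = 175 mm, within the 181 mm limit.
From 2R + T = 654: T = 654 − 350 = 304 mm.
22 risers give 21 treads; going = 21 × 304 = 6384 mm.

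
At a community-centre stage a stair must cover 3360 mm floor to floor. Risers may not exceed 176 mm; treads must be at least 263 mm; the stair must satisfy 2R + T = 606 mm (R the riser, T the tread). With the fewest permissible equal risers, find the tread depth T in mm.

At most 176 each: 3360/176 = 19.09, giving 20 risers.
Riser R = 3360 / 20 = 168 mm, within the 176 mm limit.
T = 606 − 2·168 = 270 mm, which satisfies the 263 mm minimum.

270 mm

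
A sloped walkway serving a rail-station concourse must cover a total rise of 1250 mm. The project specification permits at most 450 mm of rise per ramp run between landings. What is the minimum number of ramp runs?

At most 450 each: 1250/450 = 2.78, giving 3 ramp runs.

3 runs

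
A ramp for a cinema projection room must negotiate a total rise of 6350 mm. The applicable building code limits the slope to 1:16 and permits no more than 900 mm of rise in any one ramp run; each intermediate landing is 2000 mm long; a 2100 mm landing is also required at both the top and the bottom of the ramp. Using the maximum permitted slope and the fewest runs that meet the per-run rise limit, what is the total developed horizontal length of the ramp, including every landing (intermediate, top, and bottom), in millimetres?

⌈6350/900⌉ = 8 ramp runs. That means 7 intermediate landings.
Horizontal run for 6350 mm of rise at 1:16 is 6350 × 16 = 101600 mm.
Intermediate landings: 7 × 2000 = 14000 mm.
Top and bottom landings: 2 × 2100 = 4200 mm.
Total = 101600 + 14000 + 4200 = 119800 mm.

119800 mm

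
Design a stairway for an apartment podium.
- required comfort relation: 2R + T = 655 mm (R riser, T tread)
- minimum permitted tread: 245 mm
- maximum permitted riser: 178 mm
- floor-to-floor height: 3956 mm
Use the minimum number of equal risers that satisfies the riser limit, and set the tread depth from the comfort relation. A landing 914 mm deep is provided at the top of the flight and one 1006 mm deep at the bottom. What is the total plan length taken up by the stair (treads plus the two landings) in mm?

3956 / 178 = 22.225 → round up to 23 risers.
Riser R = 3956 / 23 = 172 mm, within the 178 mm limit.
Tread T = 655 − 2 × 172 = 311 mm (≥ 245 mm).
Going = (23 − 1) × 311 = 6842 mm.
Add landings: 6842 + 914 + 1006 = 8762 mm.

8762 mm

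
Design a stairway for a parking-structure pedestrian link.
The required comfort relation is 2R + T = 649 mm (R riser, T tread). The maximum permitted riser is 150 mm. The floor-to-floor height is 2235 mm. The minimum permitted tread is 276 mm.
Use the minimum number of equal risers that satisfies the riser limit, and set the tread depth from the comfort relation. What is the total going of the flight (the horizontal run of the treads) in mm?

4914 mm

At most 150 each: 2235/150 = 14.90, giving 15 risers.
R = 2235 ÷ 15 = 149 mm.
Tread T = 649 − 2 × 149 = 351 mm (≥ 276 mm).
Treads = 15 − 1 = 14; going = 14 × 351 = 4914 mm.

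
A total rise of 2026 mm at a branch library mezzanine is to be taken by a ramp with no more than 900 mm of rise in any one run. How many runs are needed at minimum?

At most 900 each: 2026/900 = 2.25, giving 3 ramp runs.

3 runs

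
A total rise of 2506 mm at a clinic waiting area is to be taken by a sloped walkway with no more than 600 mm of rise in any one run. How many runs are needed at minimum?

5 runs

At most 600 each: 2506/600 = 4.18, giving 5 ramp runs.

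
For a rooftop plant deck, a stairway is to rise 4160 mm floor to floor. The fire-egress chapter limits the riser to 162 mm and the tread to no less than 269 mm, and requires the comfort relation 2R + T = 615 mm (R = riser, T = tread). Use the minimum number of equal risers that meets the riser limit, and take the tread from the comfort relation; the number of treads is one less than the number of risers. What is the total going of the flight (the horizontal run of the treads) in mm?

4160 / 162 = 25.68, so 26 risers are needed.
Each riser is 4160/26 = 160 mm (≤ 162 mm).
Tread T = 615 − 2 × 160 = 295 mm (≥ 269 mm).
Going = (26 − 1) × 295 = 7375 mm.

7375 mm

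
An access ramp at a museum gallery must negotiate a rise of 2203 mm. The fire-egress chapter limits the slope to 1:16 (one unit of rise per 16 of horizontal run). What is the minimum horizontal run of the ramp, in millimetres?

35248 mm

Run = rise × 16 = 2203 × 16 = 35248 mm.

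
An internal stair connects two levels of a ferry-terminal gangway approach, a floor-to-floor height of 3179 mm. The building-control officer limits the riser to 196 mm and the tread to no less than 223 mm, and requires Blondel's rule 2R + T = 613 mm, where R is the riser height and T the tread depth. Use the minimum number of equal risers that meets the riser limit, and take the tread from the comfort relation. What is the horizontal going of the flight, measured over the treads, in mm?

⌈3179/196⌉ = 17 risers.
Each riser is 3179/17 = 187 mm (≤ 196 mm).
T = 613 − 2·187 = 239 mm, which satisfies the 223 mm minimum.
Treads = 17 − 1 = 16; going = 16 × 239 = 3824 mm.

3824 mm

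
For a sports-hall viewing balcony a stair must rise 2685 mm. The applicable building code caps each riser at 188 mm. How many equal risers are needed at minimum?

15 risers

⌈2685/188⌉ = 15 risers.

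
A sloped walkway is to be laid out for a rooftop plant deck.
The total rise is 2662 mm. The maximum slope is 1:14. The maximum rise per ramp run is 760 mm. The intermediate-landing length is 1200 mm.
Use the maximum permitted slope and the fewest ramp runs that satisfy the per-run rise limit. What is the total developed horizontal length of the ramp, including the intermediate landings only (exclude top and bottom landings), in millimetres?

At most 760 each: 2662/760 = 3.50, giving 4 ramp runs. That means 3 intermediate landings.
Horizontal run for 2662 mm of rise at 1:14 is 2662 × 14 = 37268 mm.
Intermediate landings: 3 × 1200 = 3600 mm.
Total developed length = 37268 + 3600 = 40868 mm.

40868 mm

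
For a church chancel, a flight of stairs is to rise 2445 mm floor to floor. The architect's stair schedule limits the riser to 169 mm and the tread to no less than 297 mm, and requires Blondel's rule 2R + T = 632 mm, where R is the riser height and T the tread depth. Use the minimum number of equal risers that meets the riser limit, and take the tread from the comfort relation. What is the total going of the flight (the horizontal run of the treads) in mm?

4284 mm

At most 169 each: 2445/169 = 14.47, giving 15 risers.
Each riser is 2445/15 = 163 mm (≤ 169 mm).
Tread T = 632 − 2 × 163 = 306 mm (≥ 297 mm).
Going = (15 − 1) × 306 = 4284 mm.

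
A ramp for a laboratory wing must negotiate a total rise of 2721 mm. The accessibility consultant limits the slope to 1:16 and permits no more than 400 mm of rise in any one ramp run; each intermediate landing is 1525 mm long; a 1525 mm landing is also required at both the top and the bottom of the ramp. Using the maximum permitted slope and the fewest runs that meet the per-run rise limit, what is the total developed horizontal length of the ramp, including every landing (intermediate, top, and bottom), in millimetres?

2721 / 400 = 6.803 → round up to 7 ramp runs. That means 6 intermediate landings.
Horizontal run for 2721 mm of rise at 1:16 is 2721 × 16 = 43536 mm.
6 intermediate landings contribute 6 × 1525 = 9150 mm.
Top and bottom landings: 2 × 1525 = 3050 mm.
Total = 43536 + 9150 + 3050 = 55736 mm.

55736 mm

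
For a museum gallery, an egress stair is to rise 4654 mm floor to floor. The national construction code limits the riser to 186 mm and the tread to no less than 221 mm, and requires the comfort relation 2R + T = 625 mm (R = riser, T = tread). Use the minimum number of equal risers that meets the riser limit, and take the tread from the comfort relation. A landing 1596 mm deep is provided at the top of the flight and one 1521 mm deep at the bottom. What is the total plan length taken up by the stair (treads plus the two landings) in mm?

9792 mm

At most 186 each: 4654/186 = 25.02, giving 26 risers.
Each riser is 4654/26 = 179 mm (≤ 186 mm).
T = 625 − 2·179 = 267 mm, which satisfies the 221 mm minimum.
26 risers give 25 treads; going = 25 × 267 = 6675 mm.
Add landings: 6675 + 1596 + 1521 = 9792 mm.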